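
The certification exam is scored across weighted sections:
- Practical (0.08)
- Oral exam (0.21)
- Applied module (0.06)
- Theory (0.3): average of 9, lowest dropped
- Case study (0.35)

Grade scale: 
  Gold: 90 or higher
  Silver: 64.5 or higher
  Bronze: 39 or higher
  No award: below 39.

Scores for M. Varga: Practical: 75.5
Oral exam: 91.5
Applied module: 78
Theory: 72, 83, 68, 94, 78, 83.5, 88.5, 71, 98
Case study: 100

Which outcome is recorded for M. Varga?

Silver

Theory: drop 68 → average of remaining 8 = 668/8 = 83.5
Weighted total:
  Practical 75.5 × 0.08 = 6.04
  Oral exam 91.5 × 0.21 = 19.215
  Applied module 78 × 0.06 = 4.68
  Theory 83.5 × 0.3 = 25.05
  Case study 100 × 0.35 = 35
Sum = 89.985
89.985 is ≥ 64.5 and < 90 → Silver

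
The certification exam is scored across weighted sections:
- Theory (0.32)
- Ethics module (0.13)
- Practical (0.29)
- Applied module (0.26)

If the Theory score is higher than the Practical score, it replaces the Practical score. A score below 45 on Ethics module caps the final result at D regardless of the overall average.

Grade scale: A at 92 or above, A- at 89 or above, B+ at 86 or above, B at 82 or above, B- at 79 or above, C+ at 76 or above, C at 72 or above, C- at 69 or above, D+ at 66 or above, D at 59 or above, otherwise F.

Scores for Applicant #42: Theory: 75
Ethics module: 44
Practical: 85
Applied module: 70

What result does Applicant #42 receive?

Theory (75) ≤ Practical (85), so Practical stays at 85.
Ethics module score 44 < 45: minimum not met.
Weighted total:
  Theory 75 × 0.32 = 24
  Ethics module 44 × 0.13 = 5.72
  Practical 85 × 0.29 = 24.65
  Applied module 70 × 0.26 = 18.2
Sum = 72.57
72.57 would be C; cap at D applies → D.

D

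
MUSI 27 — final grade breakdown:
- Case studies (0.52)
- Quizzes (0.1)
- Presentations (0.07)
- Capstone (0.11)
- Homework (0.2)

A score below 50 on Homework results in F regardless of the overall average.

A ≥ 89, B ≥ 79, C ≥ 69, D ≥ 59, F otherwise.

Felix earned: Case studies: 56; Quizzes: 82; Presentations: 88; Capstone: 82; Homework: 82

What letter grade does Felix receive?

D

Homework score 82 ≥ 50: minimum met.
Weighted total:
  Case studies 56 × 0.52 = 29.12
  Quizzes 82 × 0.1 = 8.2
  Presentations 88 × 0.07 = 6.16
  Capstone 82 × 0.11 = 9.02
  Homework 82 × 0.2 = 16.4
Sum = 68.9
68.9 is ≥ 59 and < 69 → D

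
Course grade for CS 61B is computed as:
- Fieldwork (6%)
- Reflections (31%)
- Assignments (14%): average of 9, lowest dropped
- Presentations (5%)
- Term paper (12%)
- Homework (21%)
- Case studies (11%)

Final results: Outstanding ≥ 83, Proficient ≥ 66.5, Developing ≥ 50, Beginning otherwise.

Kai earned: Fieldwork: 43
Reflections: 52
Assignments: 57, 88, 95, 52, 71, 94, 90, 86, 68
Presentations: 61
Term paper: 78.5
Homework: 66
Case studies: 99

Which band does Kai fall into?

Proficient

Assignments: drop 52 → average of remaining 8 = 649/8 = 81.125
Weighted total:
  Fieldwork 43 × 0.06 = 2.58
  Reflections 52 × 0.31 = 16.12
  Assignments 81.125 × 0.14 = 11.3575
  Presentations 61 × 0.05 = 3.05
  Term paper 78.5 × 0.12 = 9.42
  Homework 66 × 0.21 = 13.86
  Case studies 99 × 0.11 = 10.89
Sum = 67.2775
67.2775 is ≥ 66.5 and < 83 → Proficient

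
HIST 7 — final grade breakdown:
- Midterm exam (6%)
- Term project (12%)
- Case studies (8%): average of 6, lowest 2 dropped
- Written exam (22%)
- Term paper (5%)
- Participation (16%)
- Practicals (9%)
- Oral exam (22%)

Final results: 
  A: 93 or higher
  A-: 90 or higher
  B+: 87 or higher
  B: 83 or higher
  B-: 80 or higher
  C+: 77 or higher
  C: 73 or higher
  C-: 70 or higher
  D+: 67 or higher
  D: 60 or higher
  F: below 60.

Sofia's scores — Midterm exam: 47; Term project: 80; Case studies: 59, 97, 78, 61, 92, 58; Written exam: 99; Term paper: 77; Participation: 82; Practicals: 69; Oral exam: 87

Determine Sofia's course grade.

Case studies: drop 58, 59 → average of remaining 4 = 328/4 = 82
Weighted total:
  Midterm exam 47 × 0.06 = 2.82
  Term project 80 × 0.12 = 9.6
  Case studies 82 × 0.08 = 6.56
  Written exam 99 × 0.22 = 21.78
  Term paper 77 × 0.05 = 3.85
  Participation 82 × 0.16 = 13.12
  Practicals 69 × 0.09 = 6.21
  Oral exam 87 × 0.22 = 19.14
Sum = 83.08
83.08 is ≥ 83 and < 87 → B

B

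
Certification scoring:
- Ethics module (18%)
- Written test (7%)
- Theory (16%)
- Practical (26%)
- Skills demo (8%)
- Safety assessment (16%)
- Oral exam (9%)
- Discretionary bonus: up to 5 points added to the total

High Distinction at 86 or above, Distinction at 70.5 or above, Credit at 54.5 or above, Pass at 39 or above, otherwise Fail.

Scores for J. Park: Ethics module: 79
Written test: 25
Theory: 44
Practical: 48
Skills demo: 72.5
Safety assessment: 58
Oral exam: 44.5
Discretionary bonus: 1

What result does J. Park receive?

Credit

Weighted total:
  Ethics module 79 × 0.18 = 14.22
  Written test 25 × 0.07 = 1.75
  Theory 44 × 0.16 = 7.04
  Practical 48 × 0.26 = 12.48
  Skills demo 72.5 × 0.08 = 5.8
  Safety assessment 58 × 0.16 = 9.28
  Oral exam 44.5 × 0.09 = 4.005
Sum = 54.575
Discretionary bonus: 54.575 + 1 = 55.575
55.575 is ≥ 54.5 and < 70.5 → Credit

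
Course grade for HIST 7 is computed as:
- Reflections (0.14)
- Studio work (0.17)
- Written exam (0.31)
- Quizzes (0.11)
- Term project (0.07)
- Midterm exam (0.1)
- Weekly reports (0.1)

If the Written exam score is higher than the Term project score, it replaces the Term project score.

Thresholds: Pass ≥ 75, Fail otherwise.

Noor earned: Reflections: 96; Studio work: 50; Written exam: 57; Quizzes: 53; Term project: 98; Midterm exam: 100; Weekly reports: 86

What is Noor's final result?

Fail

Written exam (57) ≤ Term project (98), so Term project stays at 98.
Weighted total:
  Reflections 96 × 0.14 = 13.44
  Studio work 50 × 0.17 = 8.5
  Written exam 57 × 0.31 = 17.67
  Quizzes 53 × 0.11 = 5.83
  Term project 98 × 0.07 = 6.86
  Midterm exam 100 × 0.1 = 10
  Weekly reports 86 × 0.1 = 8.6
Sum = 70.9
70.9 < 75 → Fail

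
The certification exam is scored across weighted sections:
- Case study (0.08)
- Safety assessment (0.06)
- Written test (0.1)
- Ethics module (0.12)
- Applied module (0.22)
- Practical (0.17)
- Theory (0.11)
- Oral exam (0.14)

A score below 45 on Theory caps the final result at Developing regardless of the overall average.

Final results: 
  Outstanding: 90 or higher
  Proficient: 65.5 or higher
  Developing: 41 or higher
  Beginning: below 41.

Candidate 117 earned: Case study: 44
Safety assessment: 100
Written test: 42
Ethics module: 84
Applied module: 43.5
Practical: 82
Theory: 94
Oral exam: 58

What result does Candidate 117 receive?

Proficient

Theory score 94 ≥ 45: minimum met.
Weighted total:
  Case study 44 × 0.08 = 3.52
  Safety assessment 100 × 0.06 = 6
  Written test 42 × 0.1 = 4.2
  Ethics module 84 × 0.12 = 10.08
  Applied module 43.5 × 0.22 = 9.57
  Practical 82 × 0.17 = 13.94
  Theory 94 × 0.11 = 10.34
  Oral exam 58 × 0.14 = 8.12
Sum = 65.77
65.77 is ≥ 65.5 and < 90 → Proficient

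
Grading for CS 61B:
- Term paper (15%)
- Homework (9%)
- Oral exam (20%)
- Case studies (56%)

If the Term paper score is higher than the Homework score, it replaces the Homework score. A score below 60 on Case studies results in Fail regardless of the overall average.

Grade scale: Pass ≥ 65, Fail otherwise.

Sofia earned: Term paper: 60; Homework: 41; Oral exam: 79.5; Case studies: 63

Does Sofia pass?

Pass

Term paper (60) > Homework (41), so Homework counts as 60.
Case studies score 63 ≥ 60: minimum met.
Weighted total:
  Term paper 60 × 0.15 = 9
  Homework 60 × 0.09 = 5.4
  Oral exam 79.5 × 0.2 = 15.9
  Case studies 63 × 0.56 = 35.28
Sum = 65.58
65.58 ≥ 65 → Pass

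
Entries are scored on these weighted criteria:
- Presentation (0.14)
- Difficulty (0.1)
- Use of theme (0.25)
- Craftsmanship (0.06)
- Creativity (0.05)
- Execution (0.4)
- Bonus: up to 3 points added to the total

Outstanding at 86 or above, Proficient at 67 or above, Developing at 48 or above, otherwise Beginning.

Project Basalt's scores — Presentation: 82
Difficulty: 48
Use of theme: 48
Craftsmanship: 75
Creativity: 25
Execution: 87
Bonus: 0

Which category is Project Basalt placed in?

Weighted total:
  Presentation 82 × 0.14 = 11.48
  Difficulty 48 × 0.1 = 4.8
  Use of theme 48 × 0.25 = 12
  Craftsmanship 75 × 0.06 = 4.5
  Creativity 25 × 0.05 = 1.25
  Execution 87 × 0.4 = 34.8
Sum = 68.83
Bonus: 68.83 + 0 = 68.83
68.83 is ≥ 67 and < 86 → Proficient

Proficient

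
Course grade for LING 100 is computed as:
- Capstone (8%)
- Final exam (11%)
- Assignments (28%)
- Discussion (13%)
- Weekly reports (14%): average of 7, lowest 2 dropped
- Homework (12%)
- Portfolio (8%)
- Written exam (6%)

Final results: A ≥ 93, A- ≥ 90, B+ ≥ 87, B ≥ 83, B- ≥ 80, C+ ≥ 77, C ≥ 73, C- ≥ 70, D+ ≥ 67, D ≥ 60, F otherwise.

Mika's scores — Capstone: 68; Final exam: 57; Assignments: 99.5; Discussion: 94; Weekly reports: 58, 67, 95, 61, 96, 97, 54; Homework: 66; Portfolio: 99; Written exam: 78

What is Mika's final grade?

Weekly reports: drop 54, 58 → average of remaining 5 = 416/5 = 83.2
Weighted total:
  Capstone 68 × 0.08 = 5.44
  Final exam 57 × 0.11 = 6.27
  Assignments 99.5 × 0.28 = 27.86
  Discussion 94 × 0.13 = 12.22
  Weekly reports 83.2 × 0.14 = 11.648
  Homework 66 × 0.12 = 7.92
  Portfolio 99 × 0.08 = 7.92
  Written exam 78 × 0.06 = 4.68
Sum = 83.958
83.958 is ≥ 83 and < 87 → B

B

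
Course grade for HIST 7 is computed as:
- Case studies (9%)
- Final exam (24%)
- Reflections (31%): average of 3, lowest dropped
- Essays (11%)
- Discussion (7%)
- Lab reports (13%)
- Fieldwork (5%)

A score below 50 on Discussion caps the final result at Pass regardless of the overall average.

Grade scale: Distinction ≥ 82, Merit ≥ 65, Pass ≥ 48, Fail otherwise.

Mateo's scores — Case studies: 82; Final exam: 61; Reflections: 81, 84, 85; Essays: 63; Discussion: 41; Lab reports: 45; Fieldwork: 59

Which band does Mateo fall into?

Pass

Reflections: drop 81 → average of remaining 2 = 169/2 = 84.5
Discussion score 41 < 50: minimum not met.
Weighted total:
  Case studies 82 × 0.09 = 7.38
  Final exam 61 × 0.24 = 14.64
  Reflections 84.5 × 0.31 = 26.195
  Essays 63 × 0.11 = 6.93
  Discussion 41 × 0.07 = 2.87
  Lab reports 45 × 0.13 = 5.85
  Fieldwork 59 × 0.05 = 2.95
Sum = 66.815
66.815 would be Merit; cap at Pass applies → Pass.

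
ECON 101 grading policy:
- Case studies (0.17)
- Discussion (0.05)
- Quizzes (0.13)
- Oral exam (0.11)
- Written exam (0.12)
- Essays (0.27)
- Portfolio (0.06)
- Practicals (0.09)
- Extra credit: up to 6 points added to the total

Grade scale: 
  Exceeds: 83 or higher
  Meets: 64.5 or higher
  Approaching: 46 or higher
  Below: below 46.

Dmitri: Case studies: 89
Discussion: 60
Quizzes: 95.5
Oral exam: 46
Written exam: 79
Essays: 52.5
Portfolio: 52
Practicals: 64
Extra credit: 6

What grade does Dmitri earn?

Meets

Weighted total:
  Case studies 89 × 0.17 = 15.13
  Discussion 60 × 0.05 = 3
  Quizzes 95.5 × 0.13 = 12.415
  Oral exam 46 × 0.11 = 5.06
  Written exam 79 × 0.12 = 9.48
  Essays 52.5 × 0.27 = 14.175
  Portfolio 52 × 0.06 = 3.12
  Practicals 64 × 0.09 = 5.76
Sum = 68.14
Extra credit: 68.14 + 6 = 74.14
74.14 is ≥ 64.5 and < 83 → Meets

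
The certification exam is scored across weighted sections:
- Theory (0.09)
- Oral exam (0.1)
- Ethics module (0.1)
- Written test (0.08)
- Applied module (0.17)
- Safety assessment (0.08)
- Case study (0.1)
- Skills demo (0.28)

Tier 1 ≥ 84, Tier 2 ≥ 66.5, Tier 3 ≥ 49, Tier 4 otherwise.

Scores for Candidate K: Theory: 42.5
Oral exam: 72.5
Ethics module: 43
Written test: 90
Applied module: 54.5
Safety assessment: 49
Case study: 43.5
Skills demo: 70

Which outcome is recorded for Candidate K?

Tier 3

Weighted total:
  Theory 42.5 × 0.09 = 3.825
  Oral exam 72.5 × 0.1 = 7.25
  Ethics module 43 × 0.1 = 4.3
  Written test 90 × 0.08 = 7.2
  Applied module 54.5 × 0.17 = 9.265
  Safety assessment 49 × 0.08 = 3.92
  Case study 43.5 × 0.1 = 4.35
  Skills demo 70 × 0.28 = 19.6
Sum = 59.71
59.71 is ≥ 49 and < 66.5 → Tier 3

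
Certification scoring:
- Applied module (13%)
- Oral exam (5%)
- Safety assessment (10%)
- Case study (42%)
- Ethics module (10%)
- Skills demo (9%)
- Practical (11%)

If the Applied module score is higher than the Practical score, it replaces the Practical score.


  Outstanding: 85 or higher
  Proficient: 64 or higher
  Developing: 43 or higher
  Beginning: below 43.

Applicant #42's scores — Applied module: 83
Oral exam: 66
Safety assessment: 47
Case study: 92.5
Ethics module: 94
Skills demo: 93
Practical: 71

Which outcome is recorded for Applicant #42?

Applied module (83) > Practical (71), so Practical counts as 83.
Weighted total:
  Applied module 83 × 0.13 = 10.79
  Oral exam 66 × 0.05 = 3.3
  Safety assessment 47 × 0.1 = 4.7
  Case study 92.5 × 0.42 = 38.85
  Ethics module 94 × 0.1 = 9.4
  Skills demo 93 × 0.09 = 8.37
  Practical 83 × 0.11 = 9.13
Sum = 84.54
84.54 is ≥ 64 and < 85 → Proficient

Proficient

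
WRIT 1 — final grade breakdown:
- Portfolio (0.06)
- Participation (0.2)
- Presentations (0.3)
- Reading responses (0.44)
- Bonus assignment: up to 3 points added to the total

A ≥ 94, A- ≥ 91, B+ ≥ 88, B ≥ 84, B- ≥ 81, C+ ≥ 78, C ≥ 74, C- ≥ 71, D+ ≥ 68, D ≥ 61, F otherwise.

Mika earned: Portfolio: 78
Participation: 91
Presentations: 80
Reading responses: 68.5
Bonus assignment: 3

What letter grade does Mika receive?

Weighted total:
  Portfolio 78 × 0.06 = 4.68
  Participation 91 × 0.2 = 18.2
  Presentations 80 × 0.3 = 24
  Reading responses 68.5 × 0.44 = 30.14
Sum = 77.02
Bonus assignment: 77.02 + 3 = 80.02
80.02 is ≥ 78 and < 81 → C+

C+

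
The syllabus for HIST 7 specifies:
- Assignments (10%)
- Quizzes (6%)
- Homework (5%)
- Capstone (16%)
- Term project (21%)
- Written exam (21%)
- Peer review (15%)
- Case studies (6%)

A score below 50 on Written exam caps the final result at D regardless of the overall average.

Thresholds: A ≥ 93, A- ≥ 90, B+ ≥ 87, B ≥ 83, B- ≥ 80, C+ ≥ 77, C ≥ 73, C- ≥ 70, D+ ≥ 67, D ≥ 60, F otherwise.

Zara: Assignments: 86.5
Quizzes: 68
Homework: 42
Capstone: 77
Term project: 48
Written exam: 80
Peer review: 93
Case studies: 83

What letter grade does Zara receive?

C-

Written exam score 80 ≥ 50: minimum met.
Weighted total:
  Assignments 86.5 × 0.1 = 8.65
  Quizzes 68 × 0.06 = 4.08
  Homework 42 × 0.05 = 2.1
  Capstone 77 × 0.16 = 12.32
  Term project 48 × 0.21 = 10.08
  Written exam 80 × 0.21 = 16.8
  Peer review 93 × 0.15 = 13.95
  Case studies 83 × 0.06 = 4.98
Sum = 72.96
72.96 is ≥ 70 and < 73 → C-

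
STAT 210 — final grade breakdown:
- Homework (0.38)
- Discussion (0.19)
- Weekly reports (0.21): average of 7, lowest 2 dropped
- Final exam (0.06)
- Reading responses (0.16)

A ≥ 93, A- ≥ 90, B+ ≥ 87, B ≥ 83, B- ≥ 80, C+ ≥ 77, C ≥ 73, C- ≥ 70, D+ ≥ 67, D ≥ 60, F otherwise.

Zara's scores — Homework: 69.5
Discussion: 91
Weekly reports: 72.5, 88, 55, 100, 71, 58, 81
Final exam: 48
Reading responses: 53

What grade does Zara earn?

C-

Weekly reports: drop 55, 58 → average of remaining 5 = 412.5/5 = 82.5
Weighted total:
  Homework 69.5 × 0.38 = 26.41
  Discussion 91 × 0.19 = 17.29
  Weekly reports 82.5 × 0.21 = 17.325
  Final exam 48 × 0.06 = 2.88
  Reading responses 53 × 0.16 = 8.48
Sum = 72.385
72.385 is ≥ 70 and < 73 → C-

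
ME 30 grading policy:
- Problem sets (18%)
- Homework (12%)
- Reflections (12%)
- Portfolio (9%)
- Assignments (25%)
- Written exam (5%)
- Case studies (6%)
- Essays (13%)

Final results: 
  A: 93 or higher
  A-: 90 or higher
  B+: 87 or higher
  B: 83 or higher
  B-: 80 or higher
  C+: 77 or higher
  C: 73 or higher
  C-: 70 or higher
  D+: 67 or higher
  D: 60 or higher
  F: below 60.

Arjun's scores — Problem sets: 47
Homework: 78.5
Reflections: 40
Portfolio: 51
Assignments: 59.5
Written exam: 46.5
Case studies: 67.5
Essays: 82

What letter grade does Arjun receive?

Weighted total:
  Problem sets 47 × 0.18 = 8.46
  Homework 78.5 × 0.12 = 9.42
  Reflections 40 × 0.12 = 4.8
  Portfolio 51 × 0.09 = 4.59
  Assignments 59.5 × 0.25 = 14.875
  Written exam 46.5 × 0.05 = 2.325
  Case studies 67.5 × 0.06 = 4.05
  Essays 82 × 0.13 = 10.66
Sum = 59.18
59.18 < 60 → F

F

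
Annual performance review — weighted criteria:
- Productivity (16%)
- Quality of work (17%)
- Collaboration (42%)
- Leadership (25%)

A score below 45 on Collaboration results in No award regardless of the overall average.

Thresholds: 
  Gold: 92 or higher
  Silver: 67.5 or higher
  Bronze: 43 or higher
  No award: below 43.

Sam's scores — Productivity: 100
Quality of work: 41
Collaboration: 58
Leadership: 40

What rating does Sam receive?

Bronze

Collaboration score 58 ≥ 45: minimum met.
Weighted total:
  Productivity 100 × 0.16 = 16
  Quality of work 41 × 0.17 = 6.97
  Collaboration 58 × 0.42 = 24.36
  Leadership 40 × 0.25 = 10
Sum = 57.33
57.33 is ≥ 43 and < 67.5 → Bronze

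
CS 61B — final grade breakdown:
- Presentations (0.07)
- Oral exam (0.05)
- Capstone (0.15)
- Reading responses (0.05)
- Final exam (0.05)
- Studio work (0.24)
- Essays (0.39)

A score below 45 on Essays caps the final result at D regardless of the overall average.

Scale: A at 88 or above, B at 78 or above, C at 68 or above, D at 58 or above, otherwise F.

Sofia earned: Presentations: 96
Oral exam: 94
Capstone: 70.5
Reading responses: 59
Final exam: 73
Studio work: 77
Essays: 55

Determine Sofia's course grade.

Essays score 55 ≥ 45: minimum met.
Weighted total:
  Presentations 96 × 0.07 = 6.72
  Oral exam 94 × 0.05 = 4.7
  Capstone 70.5 × 0.15 = 10.575
  Reading responses 59 × 0.05 = 2.95
  Final exam 73 × 0.05 = 3.65
  Studio work 77 × 0.24 = 18.48
  Essays 55 × 0.39 = 21.45
Sum = 68.525
68.525 is ≥ 68 and < 78 → C

C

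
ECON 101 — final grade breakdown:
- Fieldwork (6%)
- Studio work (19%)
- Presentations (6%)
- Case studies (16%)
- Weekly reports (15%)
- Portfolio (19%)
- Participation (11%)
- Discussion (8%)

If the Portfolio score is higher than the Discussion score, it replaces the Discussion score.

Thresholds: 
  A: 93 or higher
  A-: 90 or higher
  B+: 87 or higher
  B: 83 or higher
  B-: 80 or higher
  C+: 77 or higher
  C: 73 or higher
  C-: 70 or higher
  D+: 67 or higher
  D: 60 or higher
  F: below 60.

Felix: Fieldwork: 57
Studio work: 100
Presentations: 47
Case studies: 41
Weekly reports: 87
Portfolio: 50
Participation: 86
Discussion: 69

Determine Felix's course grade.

Portfolio (50) ≤ Discussion (69), so Discussion stays at 69.
Weighted total:
  Fieldwork 57 × 0.06 = 3.42
  Studio work 100 × 0.19 = 19
  Presentations 47 × 0.06 = 2.82
  Case studies 41 × 0.16 = 6.56
  Weekly reports 87 × 0.15 = 13.05
  Portfolio 50 × 0.19 = 9.5
  Participation 86 × 0.11 = 9.46
  Discussion 69 × 0.08 = 5.52
Sum = 69.33
69.33 is ≥ 67 and < 70 → D+

D+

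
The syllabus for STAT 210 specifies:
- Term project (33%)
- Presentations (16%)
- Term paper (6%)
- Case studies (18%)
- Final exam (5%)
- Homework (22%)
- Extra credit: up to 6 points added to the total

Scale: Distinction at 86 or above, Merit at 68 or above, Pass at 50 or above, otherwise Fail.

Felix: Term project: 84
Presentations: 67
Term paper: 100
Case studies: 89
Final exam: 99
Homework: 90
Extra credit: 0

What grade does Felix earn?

Merit

Weighted total:
  Term project 84 × 0.33 = 27.72
  Presentations 67 × 0.16 = 10.72
  Term paper 100 × 0.06 = 6
  Case studies 89 × 0.18 = 16.02
  Final exam 99 × 0.05 = 4.95
  Homework 90 × 0.22 = 19.8
Sum = 85.21
Extra credit: 85.21 + 0 = 85.21
85.21 is ≥ 68 and < 86 → Merit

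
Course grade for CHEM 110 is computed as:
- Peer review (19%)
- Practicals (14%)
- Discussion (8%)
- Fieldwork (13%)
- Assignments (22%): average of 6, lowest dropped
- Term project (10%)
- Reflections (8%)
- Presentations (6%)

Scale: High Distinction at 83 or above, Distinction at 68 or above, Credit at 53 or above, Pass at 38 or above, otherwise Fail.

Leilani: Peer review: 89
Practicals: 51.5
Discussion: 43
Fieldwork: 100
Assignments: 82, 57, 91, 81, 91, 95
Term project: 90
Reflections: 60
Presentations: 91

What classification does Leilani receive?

Assignments: drop 57 → average of remaining 5 = 440/5 = 88
Weighted total:
  Peer review 89 × 0.19 = 16.91
  Practicals 51.5 × 0.14 = 7.21
  Discussion 43 × 0.08 = 3.44
  Fieldwork 100 × 0.13 = 13
  Assignments 88 × 0.22 = 19.36
  Term project 90 × 0.1 = 9
  Reflections 60 × 0.08 = 4.8
  Presentations 91 × 0.06 = 5.46
Sum = 79.18
79.18 is ≥ 68 and < 83 → Distinction

Distinction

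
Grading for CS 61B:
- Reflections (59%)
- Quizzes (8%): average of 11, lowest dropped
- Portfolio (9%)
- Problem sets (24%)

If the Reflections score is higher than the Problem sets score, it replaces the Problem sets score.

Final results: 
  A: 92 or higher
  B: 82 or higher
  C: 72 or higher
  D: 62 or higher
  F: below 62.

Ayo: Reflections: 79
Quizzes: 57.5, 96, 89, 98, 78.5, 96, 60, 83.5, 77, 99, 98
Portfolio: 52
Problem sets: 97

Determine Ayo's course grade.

Quizzes: drop 57.5 → average of remaining 10 = 875/10 = 87.5
Reflections (79) ≤ Problem sets (97), so Problem sets stays at 97.
Weighted total:
  Reflections 79 × 0.59 = 46.61
  Quizzes 87.5 × 0.08 = 7
  Portfolio 52 × 0.09 = 4.68
  Problem sets 97 × 0.24 = 23.28
Sum = 81.57
81.57 is ≥ 72 and < 82 → C

C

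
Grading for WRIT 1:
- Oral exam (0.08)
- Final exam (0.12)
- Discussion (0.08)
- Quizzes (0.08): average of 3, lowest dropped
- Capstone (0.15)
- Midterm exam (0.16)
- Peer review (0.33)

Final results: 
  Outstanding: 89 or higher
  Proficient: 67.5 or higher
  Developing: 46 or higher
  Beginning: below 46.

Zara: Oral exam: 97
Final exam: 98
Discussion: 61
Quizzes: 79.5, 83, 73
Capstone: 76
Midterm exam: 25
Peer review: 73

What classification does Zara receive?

Proficient

Quizzes: drop 73 → average of remaining 2 = 162.5/2 = 81.25
Weighted total:
  Oral exam 97 × 0.08 = 7.76
  Final exam 98 × 0.12 = 11.76
  Discussion 61 × 0.08 = 4.88
  Quizzes 81.25 × 0.08 = 6.5
  Capstone 76 × 0.15 = 11.4
  Midterm exam 25 × 0.16 = 4
  Peer review 73 × 0.33 = 24.09
Sum = 70.39
70.39 is ≥ 67.5 and < 89 → Proficient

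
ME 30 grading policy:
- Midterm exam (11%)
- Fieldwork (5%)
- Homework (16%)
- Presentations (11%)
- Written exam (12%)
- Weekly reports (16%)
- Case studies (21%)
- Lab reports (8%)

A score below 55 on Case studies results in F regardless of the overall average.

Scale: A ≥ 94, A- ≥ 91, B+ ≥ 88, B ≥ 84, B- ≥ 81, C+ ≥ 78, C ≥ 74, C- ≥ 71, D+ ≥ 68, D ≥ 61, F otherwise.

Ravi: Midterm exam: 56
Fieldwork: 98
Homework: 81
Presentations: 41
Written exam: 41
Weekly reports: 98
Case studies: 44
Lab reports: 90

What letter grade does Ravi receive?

Case studies score 44 < 55: minimum not met.
Weighted total:
  Midterm exam 56 × 0.11 = 6.16
  Fieldwork 98 × 0.05 = 4.9
  Homework 81 × 0.16 = 12.96
  Presentations 41 × 0.11 = 4.51
  Written exam 41 × 0.12 = 4.92
  Weekly reports 98 × 0.16 = 15.68
  Case studies 44 × 0.21 = 9.24
  Lab reports 90 × 0.08 = 7.2
Sum = 65.57
Because the Case studies minimum was not met, the result is F.

F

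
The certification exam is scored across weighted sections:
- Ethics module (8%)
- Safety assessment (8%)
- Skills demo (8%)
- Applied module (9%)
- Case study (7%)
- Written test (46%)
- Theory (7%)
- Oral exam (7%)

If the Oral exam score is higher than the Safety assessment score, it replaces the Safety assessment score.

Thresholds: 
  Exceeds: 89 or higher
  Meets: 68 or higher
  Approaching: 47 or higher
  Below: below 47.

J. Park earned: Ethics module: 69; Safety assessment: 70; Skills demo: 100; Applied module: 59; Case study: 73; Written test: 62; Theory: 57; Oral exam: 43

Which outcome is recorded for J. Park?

Approaching

Oral exam (43) ≤ Safety assessment (70), so Safety assessment stays at 70.
Weighted total:
  Ethics module 69 × 0.08 = 5.52
  Safety assessment 70 × 0.08 = 5.6
  Skills demo 100 × 0.08 = 8
  Applied module 59 × 0.09 = 5.31
  Case study 73 × 0.07 = 5.11
  Written test 62 × 0.46 = 28.52
  Theory 57 × 0.07 = 3.99
  Oral exam 43 × 0.07 = 3.01
Sum = 65.06
65.06 is ≥ 47 and < 68 → Approaching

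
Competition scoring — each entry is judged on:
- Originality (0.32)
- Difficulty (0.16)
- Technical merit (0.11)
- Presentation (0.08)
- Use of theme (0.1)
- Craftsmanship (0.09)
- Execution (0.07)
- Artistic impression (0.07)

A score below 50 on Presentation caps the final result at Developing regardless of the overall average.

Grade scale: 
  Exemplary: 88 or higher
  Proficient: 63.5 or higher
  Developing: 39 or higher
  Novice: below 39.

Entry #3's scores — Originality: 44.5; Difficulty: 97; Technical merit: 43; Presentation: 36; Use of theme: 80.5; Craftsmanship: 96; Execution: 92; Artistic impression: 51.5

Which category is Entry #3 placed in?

Developing

Presentation score 36 < 50: minimum not met.
Weighted total:
  Originality 44.5 × 0.32 = 14.24
  Difficulty 97 × 0.16 = 15.52
  Technical merit 43 × 0.11 = 4.73
  Presentation 36 × 0.08 = 2.88
  Use of theme 80.5 × 0.1 = 8.05
  Craftsmanship 96 × 0.09 = 8.64
  Execution 92 × 0.07 = 6.44
  Artistic impression 51.5 × 0.07 = 3.605
Sum = 64.105
64.105 would be Proficient; cap at Developing applies → Developing.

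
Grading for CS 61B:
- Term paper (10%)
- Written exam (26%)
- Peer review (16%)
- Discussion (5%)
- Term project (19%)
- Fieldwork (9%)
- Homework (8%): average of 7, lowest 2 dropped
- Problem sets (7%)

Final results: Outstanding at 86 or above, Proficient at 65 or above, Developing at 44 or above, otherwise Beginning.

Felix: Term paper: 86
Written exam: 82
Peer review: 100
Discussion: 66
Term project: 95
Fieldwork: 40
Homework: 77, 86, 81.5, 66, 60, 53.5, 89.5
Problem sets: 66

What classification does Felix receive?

Homework: drop 53.5, 60 → average of remaining 5 = 400/5 = 80
Weighted total:
  Term paper 86 × 0.1 = 8.6
  Written exam 82 × 0.26 = 21.32
  Peer review 100 × 0.16 = 16
  Discussion 66 × 0.05 = 3.3
  Term project 95 × 0.19 = 18.05
  Fieldwork 40 × 0.09 = 3.6
  Homework 80 × 0.08 = 6.4
  Problem sets 66 × 0.07 = 4.62
Sum = 81.89
81.89 is ≥ 65 and < 86 → Proficient

Proficient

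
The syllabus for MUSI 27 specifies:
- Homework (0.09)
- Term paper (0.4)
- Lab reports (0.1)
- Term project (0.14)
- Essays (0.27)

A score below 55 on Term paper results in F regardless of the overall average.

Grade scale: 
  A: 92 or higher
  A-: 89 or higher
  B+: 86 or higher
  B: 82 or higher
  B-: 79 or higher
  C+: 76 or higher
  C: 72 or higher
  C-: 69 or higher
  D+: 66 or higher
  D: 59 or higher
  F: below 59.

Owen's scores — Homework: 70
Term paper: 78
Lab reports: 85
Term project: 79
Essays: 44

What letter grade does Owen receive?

Term paper score 78 ≥ 55: minimum met.
Weighted total:
  Homework 70 × 0.09 = 6.3
  Term paper 78 × 0.4 = 31.2
  Lab reports 85 × 0.1 = 8.5
  Term project 79 × 0.14 = 11.06
  Essays 44 × 0.27 = 11.88
Sum = 68.94
68.94 is ≥ 66 and < 69 → D+

D+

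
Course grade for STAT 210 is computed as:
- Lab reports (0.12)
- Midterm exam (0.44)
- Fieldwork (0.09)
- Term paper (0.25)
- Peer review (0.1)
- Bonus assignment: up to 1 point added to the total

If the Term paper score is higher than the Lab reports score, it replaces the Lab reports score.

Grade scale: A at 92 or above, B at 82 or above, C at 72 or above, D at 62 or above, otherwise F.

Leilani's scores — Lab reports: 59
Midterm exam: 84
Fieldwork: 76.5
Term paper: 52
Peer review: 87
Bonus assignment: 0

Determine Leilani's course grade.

Term paper (52) ≤ Lab reports (59), so Lab reports stays at 59.
Weighted total:
  Lab reports 59 × 0.12 = 7.08
  Midterm exam 84 × 0.44 = 36.96
  Fieldwork 76.5 × 0.09 = 6.885
  Term paper 52 × 0.25 = 13
  Peer review 87 × 0.1 = 8.7
Sum = 72.625
Bonus assignment: 72.625 + 0 = 72.625
72.625 is ≥ 72 and < 82 → C

C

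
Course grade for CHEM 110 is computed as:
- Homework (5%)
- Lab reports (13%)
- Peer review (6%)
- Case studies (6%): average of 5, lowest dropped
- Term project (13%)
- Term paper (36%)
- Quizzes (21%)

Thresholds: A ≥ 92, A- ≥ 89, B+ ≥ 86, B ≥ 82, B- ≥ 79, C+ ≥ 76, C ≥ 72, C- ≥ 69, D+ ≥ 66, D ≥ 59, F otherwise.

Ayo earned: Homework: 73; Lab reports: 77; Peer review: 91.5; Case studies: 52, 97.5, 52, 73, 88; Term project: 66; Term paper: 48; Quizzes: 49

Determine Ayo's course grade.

D

Case studies: drop 52 → average of remaining 4 = 310.5/4 = 77.625
Weighted total:
  Homework 73 × 0.05 = 3.65
  Lab reports 77 × 0.13 = 10.01
  Peer review 91.5 × 0.06 = 5.49
  Case studies 77.625 × 0.06 = 4.6575
  Term project 66 × 0.13 = 8.58
  Term paper 48 × 0.36 = 17.28
  Quizzes 49 × 0.21 = 10.29
Sum = 59.9575
59.9575 is ≥ 59 and < 66 → D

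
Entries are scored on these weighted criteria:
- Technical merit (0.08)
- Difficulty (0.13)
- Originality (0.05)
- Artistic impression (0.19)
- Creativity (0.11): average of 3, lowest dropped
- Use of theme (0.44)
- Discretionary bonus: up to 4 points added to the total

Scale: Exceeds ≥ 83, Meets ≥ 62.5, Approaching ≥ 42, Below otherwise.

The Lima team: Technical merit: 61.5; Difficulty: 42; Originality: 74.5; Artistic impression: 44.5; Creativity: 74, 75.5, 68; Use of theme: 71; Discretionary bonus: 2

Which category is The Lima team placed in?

Meets

Creativity: drop 68 → average of remaining 2 = 149.5/2 = 74.75
Weighted total:
  Technical merit 61.5 × 0.08 = 4.92
  Difficulty 42 × 0.13 = 5.46
  Originality 74.5 × 0.05 = 3.725
  Artistic impression 44.5 × 0.19 = 8.455
  Creativity 74.75 × 0.11 = 8.2225
  Use of theme 71 × 0.44 = 31.24
Sum = 62.0225
Discretionary bonus: 62.0225 + 2 = 64.0225
64.0225 is ≥ 62.5 and < 83 → Meets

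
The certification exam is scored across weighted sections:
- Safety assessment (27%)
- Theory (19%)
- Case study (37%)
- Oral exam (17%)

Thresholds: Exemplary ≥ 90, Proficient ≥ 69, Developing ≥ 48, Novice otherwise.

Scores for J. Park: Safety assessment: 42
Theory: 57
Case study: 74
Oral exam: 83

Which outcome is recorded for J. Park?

Developing

Weighted total:
  Safety assessment 42 × 0.27 = 11.34
  Theory 57 × 0.19 = 10.83
  Case study 74 × 0.37 = 27.38
  Oral exam 83 × 0.17 = 14.11
Sum = 63.66
63.66 is ≥ 48 and < 69 → Developing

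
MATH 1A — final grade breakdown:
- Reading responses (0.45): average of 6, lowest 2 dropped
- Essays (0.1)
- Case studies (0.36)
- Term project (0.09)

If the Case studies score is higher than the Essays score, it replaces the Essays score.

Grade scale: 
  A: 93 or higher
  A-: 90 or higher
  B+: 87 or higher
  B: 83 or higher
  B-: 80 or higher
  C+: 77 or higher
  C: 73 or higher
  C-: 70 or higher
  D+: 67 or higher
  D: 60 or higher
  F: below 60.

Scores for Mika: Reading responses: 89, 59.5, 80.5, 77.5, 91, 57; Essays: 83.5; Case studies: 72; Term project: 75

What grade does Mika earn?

C+

Reading responses: drop 57, 59.5 → average of remaining 4 = 338/4 = 84.5
Case studies (72) ≤ Essays (83.5), so Essays stays at 83.5.
Weighted total:
  Reading responses 84.5 × 0.45 = 38.025
  Essays 83.5 × 0.1 = 8.35
  Case studies 72 × 0.36 = 25.92
  Term project 75 × 0.09 = 6.75
Sum = 79.045
79.045 is ≥ 77 and < 80 → C+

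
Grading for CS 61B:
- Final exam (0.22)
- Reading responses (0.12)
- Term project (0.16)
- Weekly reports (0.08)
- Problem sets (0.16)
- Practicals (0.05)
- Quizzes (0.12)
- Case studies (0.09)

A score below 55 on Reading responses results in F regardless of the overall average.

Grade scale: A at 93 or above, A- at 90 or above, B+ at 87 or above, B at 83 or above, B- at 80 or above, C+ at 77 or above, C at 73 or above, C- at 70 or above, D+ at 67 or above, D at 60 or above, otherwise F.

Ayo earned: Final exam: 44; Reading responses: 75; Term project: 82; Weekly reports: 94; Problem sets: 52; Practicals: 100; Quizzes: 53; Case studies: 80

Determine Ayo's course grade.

Reading responses score 75 ≥ 55: minimum met.
Weighted total:
  Final exam 44 × 0.22 = 9.68
  Reading responses 75 × 0.12 = 9
  Term project 82 × 0.16 = 13.12
  Weekly reports 94 × 0.08 = 7.52
  Problem sets 52 × 0.16 = 8.32
  Practicals 100 × 0.05 = 5
  Quizzes 53 × 0.12 = 6.36
  Case studies 80 × 0.09 = 7.2
Sum = 66.2
66.2 is ≥ 60 and < 67 → D

D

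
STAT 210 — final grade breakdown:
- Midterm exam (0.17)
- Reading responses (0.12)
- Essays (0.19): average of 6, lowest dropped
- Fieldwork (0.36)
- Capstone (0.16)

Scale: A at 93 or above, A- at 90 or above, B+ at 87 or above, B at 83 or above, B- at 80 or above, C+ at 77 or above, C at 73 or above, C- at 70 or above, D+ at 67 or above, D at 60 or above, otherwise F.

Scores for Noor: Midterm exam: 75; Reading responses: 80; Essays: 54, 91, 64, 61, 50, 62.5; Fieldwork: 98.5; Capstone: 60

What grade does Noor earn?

B-

Essays: drop 50 → average of remaining 5 = 332.5/5 = 66.5
Weighted total:
  Midterm exam 75 × 0.17 = 12.75
  Reading responses 80 × 0.12 = 9.6
  Essays 66.5 × 0.19 = 12.635
  Fieldwork 98.5 × 0.36 = 35.46
  Capstone 60 × 0.16 = 9.6
Sum = 80.045
80.045 is ≥ 80 and < 83 → B-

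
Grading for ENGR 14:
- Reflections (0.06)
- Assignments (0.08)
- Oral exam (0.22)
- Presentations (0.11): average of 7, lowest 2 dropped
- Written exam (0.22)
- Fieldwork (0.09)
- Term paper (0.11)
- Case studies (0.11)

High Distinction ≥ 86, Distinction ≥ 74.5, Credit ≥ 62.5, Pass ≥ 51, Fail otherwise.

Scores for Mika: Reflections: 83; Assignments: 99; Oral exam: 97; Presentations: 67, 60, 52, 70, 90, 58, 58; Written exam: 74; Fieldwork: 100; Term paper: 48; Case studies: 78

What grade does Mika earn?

Distinction

Presentations: drop 52, 58 → average of remaining 5 = 345/5 = 69
Weighted total:
  Reflections 83 × 0.06 = 4.98
  Assignments 99 × 0.08 = 7.92
  Oral exam 97 × 0.22 = 21.34
  Presentations 69 × 0.11 = 7.59
  Written exam 74 × 0.22 = 16.28
  Fieldwork 100 × 0.09 = 9
  Term paper 48 × 0.11 = 5.28
  Case studies 78 × 0.11 = 8.58
Sum = 80.97
80.97 is ≥ 74.5 and < 86 → Distinction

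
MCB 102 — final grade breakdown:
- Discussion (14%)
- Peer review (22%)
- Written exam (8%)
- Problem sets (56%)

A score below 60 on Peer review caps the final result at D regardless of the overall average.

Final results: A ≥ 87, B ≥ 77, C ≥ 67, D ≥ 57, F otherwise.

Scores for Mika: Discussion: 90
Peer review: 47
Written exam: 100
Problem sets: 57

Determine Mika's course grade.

D

Peer review score 47 < 60: minimum not met.
Weighted total:
  Discussion 90 × 0.14 = 12.6
  Peer review 47 × 0.22 = 10.34
  Written exam 100 × 0.08 = 8
  Problem sets 57 × 0.56 = 31.92
Sum = 62.86
62.86 would be D; cap at D applies → D.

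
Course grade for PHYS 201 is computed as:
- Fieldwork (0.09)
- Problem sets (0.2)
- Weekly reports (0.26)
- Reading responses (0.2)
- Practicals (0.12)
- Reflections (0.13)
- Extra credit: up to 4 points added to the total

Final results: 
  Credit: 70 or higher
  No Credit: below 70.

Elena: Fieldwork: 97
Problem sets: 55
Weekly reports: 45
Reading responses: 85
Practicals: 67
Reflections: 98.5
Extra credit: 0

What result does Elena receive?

No Credit

Weighted total:
  Fieldwork 97 × 0.09 = 8.73
  Problem sets 55 × 0.2 = 11
  Weekly reports 45 × 0.26 = 11.7
  Reading responses 85 × 0.2 = 17
  Practicals 67 × 0.12 = 8.04
  Reflections 98.5 × 0.13 = 12.805
Sum = 69.275
Extra credit: 69.275 + 0 = 69.275
69.275 < 70 → No Credit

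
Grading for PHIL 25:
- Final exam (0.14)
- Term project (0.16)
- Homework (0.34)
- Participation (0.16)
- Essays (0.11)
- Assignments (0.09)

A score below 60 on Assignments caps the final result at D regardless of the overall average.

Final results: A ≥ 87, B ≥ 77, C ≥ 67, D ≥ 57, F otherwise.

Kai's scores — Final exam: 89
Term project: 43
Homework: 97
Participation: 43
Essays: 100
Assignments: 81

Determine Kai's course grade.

B

Assignments score 81 ≥ 60: minimum met.
Weighted total:
  Final exam 89 × 0.14 = 12.46
  Term project 43 × 0.16 = 6.88
  Homework 97 × 0.34 = 32.98
  Participation 43 × 0.16 = 6.88
  Essays 100 × 0.11 = 11
  Assignments 81 × 0.09 = 7.29
Sum = 77.49
77.49 is ≥ 77 and < 87 → B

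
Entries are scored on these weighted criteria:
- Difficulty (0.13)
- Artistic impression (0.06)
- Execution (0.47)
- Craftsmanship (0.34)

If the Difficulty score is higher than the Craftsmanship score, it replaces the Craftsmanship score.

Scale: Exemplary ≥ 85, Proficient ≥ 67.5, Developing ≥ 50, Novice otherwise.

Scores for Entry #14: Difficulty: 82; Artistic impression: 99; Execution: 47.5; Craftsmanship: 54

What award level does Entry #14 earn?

Difficulty (82) > Craftsmanship (54), so Craftsmanship counts as 82.
Weighted total:
  Difficulty 82 × 0.13 = 10.66
  Artistic impression 99 × 0.06 = 5.94
  Execution 47.5 × 0.47 = 22.325
  Craftsmanship 82 × 0.34 = 27.88
Sum = 66.805
66.805 is ≥ 50 and < 67.5 → Developing

Developing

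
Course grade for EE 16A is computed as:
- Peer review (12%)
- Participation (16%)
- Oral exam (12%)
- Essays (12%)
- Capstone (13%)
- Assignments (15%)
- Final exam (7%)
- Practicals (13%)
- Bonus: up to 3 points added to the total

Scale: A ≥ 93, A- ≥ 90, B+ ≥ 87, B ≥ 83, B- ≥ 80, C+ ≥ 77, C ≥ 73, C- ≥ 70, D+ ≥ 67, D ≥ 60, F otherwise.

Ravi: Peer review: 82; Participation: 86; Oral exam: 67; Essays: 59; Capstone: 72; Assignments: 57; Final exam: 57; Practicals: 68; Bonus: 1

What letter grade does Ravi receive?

Weighted total:
  Peer review 82 × 0.12 = 9.84
  Participation 86 × 0.16 = 13.76
  Oral exam 67 × 0.12 = 8.04
  Essays 59 × 0.12 = 7.08
  Capstone 72 × 0.13 = 9.36
  Assignments 57 × 0.15 = 8.55
  Final exam 57 × 0.07 = 3.99
  Practicals 68 × 0.13 = 8.84
Sum = 69.46
Bonus: 69.46 + 1 = 70.46
70.46 is ≥ 70 and < 73 → C-

C-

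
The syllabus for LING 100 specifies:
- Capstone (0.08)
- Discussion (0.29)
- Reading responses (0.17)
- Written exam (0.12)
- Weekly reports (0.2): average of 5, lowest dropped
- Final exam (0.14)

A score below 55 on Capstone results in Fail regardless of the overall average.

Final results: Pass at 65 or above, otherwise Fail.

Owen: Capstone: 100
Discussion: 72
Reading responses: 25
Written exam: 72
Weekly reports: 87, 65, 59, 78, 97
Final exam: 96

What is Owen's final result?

Pass

Weekly reports: drop 59 → average of remaining 4 = 327/4 = 81.75
Capstone score 100 ≥ 55: minimum met.
Weighted total:
  Capstone 100 × 0.08 = 8
  Discussion 72 × 0.29 = 20.88
  Reading responses 25 × 0.17 = 4.25
  Written exam 72 × 0.12 = 8.64
  Weekly reports 81.75 × 0.2 = 16.35
  Final exam 96 × 0.14 = 13.44
Sum = 71.56
71.56 ≥ 65 → Pass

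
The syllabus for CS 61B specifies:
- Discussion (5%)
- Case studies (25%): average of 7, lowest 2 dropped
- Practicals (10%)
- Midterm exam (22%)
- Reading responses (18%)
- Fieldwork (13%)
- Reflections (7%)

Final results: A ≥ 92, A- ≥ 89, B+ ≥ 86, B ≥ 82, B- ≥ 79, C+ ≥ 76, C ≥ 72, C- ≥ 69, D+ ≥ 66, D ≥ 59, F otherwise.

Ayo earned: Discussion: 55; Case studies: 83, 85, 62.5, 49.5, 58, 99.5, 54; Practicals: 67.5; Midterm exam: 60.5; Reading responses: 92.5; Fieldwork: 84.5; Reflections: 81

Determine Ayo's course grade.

Case studies: drop 49.5, 54 → average of remaining 5 = 388/5 = 77.6
Weighted total:
  Discussion 55 × 0.05 = 2.75
  Case studies 77.6 × 0.25 = 19.4
  Practicals 67.5 × 0.1 = 6.75
  Midterm exam 60.5 × 0.22 = 13.31
  Reading responses 92.5 × 0.18 = 16.65
  Fieldwork 84.5 × 0.13 = 10.985
  Reflections 81 × 0.07 = 5.67
Sum = 75.515
75.515 is ≥ 72 and < 76 → C

C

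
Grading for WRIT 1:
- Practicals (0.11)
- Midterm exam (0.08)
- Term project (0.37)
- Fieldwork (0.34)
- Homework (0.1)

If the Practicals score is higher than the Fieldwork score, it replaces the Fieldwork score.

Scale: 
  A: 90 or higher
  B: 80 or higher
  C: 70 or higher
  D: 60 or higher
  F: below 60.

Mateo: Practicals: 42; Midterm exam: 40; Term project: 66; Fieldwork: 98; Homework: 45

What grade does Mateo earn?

Practicals (42) ≤ Fieldwork (98), so Fieldwork stays at 98.
Weighted total:
  Practicals 42 × 0.11 = 4.62
  Midterm exam 40 × 0.08 = 3.2
  Term project 66 × 0.37 = 24.42
  Fieldwork 98 × 0.34 = 33.32
  Homework 45 × 0.1 = 4.5
Sum = 70.06
70.06 is ≥ 70 and < 80 → C

C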